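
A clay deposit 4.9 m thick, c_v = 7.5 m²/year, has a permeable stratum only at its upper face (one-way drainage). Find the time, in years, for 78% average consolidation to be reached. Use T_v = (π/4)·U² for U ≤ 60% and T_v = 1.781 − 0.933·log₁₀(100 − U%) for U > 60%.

Drainage path length: H_d = H = 4.9 m (single drainage).
U > 60%: T_v = 1.781 − 0.933·log₁₀(100 − 78) = 0.52852.
t = T_v·H_d²/c_v = 0.52852×4.9²/7.5 = 1.692 years.

t ≈ 1.69 years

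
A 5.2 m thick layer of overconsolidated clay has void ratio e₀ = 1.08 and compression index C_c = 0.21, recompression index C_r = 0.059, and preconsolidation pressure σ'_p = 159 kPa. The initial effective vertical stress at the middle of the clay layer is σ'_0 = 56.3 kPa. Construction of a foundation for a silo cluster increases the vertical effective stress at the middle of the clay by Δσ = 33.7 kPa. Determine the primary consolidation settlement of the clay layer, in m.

S_c ≈ 0.0301 m

Final effective stress: σ'_f = 56.3 + 33.7 = 90 kPa.
σ'_f = 90 ≤ σ'_p = 159 kPa, so the clay remains overconsolidated and only the recompression index applies:
S_c = C_r·H/(1+e₀)·log₁₀(σ'_f/σ'_0) = 0.059×5.2/2.08×log₁₀(90/56.3)
    = 0.1475 × 0.20373 = 0.03005 m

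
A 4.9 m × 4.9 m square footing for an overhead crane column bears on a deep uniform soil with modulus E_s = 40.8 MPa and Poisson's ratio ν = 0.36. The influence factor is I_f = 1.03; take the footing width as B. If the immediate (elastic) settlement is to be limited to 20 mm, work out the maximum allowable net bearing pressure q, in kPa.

E_s = 40.8 MPa = 40800 kPa.
S_e = q·B·(1−ν²)/E_s · I_f  ⇒  q = S_e·E_s / (B·(1−ν²)·I_f).
q = 0.02 × 40800 / (4.9 × 0.8704 × 1.03) = 185.8 kPa

q ≈ 186 kPa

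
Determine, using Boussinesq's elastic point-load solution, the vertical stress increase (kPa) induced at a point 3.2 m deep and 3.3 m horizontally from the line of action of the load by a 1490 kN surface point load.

Boussinesq vertical stress below a point load on an elastic half-space:
Δσ_z = 3P/(2πz²) · [1 + (r/z)²]^(−5/2)
r/z = 3.3/3.2 = 1.0312; [1+(r/z)²]^(−5/2) = 0.16349.
Δσ_z = 3×1490/(2π×3.2²) × 0.16349 = 69.475 × 0.16349 = 11.36 kPa

Δσ_z ≈ 11.4 kPa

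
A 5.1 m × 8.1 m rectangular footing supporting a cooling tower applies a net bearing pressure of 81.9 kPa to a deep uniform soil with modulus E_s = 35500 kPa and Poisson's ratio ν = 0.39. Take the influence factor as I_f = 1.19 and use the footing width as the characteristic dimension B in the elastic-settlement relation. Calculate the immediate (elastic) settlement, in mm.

S_e ≈ 11.9 mm

Immediate (elastic) settlement: S_e = q·B·(1−ν²)/E_s · I_f.
S_e = 81.9 × 5.1 × (1 − 0.39²) / 35500 × 1.19
    = 81.9 × 5.1 × 0.8479 / 35500 × 1.19
    = 0.01187 m = 11.87 mm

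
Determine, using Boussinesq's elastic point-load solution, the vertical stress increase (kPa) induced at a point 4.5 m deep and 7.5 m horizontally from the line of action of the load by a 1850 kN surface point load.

Δσ_z ≈ 1.57 kPa

Boussinesq vertical stress below a point load on an elastic half-space:
Δσ_z = 3P/(2πz²) · [1 + (r/z)²]^(−5/2)
r/z = 7.5/4.5 = 1.6667; [1+(r/z)²]^(−5/2) = 0.03605.
Δσ_z = 3×1850/(2π×4.5²) × 0.03605 = 43.62 × 0.03605 = 1.573 kPa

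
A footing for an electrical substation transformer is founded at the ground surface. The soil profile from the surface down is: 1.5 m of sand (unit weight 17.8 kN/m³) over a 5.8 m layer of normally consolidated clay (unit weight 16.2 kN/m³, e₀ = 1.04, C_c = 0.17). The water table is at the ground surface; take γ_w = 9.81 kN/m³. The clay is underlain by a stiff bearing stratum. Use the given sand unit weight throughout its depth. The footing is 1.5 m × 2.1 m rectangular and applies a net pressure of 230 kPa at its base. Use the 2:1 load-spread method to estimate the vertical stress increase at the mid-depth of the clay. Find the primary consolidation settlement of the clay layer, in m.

Mid-depth of clay below the ground surface: z = 1.5 + 5.8/2 = 4.4 m.
Total vertical stress at mid-clay: σ_v = 17.8×1.5 + 16.2×2.9 = 73.68 kPa.
Pore pressure: u = 9.81×(4.4 − 0) = 43.164 kPa.
Initial effective stress: σ'_0 = σ_v − u = 73.68 − 43.164 = 30.516 kPa.
Stress increase at mid-clay by the 2:1 spreading method:
Δσ = qBL/((B+z)(L+z)) = 230×1.5×2.1/((1.5+4.4)(2.1+4.4)) = 18.892 kPa
Final effective stress: σ'_f = σ'_0 + Δσ = 30.516 + 18.892 = 49.408 kPa.
Normally consolidated clay, so the full stress increment lies on the virgin compression line:
S_c = C_c·H/(1+e₀)·log₁₀(σ'_f/σ'_0) = 0.17×5.8/(1+1.04)×log₁₀(49.408/30.516)
    = 0.48333 × 0.20927 = 0.1011 m

S_c ≈ 0.101 m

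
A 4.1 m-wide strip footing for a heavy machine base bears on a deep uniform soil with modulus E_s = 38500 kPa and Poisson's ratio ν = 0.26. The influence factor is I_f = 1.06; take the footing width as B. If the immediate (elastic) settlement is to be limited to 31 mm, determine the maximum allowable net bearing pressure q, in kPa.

q ≈ 295 kPa

S_e = q·B·(1−ν²)/E_s · I_f  ⇒  q = S_e·E_s / (B·(1−ν²)·I_f).
q = 0.031 × 38500 / (4.1 × 0.9324 × 1.06) = 294.5 kPa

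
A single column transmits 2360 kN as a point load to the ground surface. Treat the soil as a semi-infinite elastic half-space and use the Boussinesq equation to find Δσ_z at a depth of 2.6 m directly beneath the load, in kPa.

Δσ_z ≈ 167 kPa

Boussinesq vertical stress below a point load on an elastic half-space:
Δσ_z = 3P/(2πz²) · [1 + (r/z)²]^(−5/2)
r/z = 0/2.6 = 0; [1+(r/z)²]^(−5/2) = 1.
Δσ_z = 3×2360/(2π×2.6²) × 1 = 166.69 × 1 = 166.7 kPa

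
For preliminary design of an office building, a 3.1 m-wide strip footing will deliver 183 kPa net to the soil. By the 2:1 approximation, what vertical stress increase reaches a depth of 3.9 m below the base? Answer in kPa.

Δσ_z ≈ 81 kPa

By the 2:1 method the load spreads at 1 horizontal : 2 vertical, so at depth z the loaded area has grown by z in each plan dimension:
Δσ = qB/(B+z) = 183×3.1/(3.1+3.9) = 81.043 kPa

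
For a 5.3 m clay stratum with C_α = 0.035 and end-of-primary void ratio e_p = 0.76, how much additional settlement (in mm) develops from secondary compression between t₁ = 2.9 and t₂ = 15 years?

Secondary compression: S_s = C_α·H/(1+e_p)·log₁₀(t₂/t₁)
S_s = 0.035×5.3/(1+0.76)×log₁₀(15/2.9)
    = 0.1054 × 0.7137 = 0.07522 m

S_s ≈ 75.2 mm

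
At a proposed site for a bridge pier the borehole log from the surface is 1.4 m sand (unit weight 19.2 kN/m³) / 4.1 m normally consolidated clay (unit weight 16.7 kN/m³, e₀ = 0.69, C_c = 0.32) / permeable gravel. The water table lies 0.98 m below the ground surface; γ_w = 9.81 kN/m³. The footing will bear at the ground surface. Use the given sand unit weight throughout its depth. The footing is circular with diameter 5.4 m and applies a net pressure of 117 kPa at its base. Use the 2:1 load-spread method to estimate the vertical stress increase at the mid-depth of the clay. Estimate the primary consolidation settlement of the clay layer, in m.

Mid-depth of clay below the ground surface: z = 1.4 + 4.1/2 = 3.45 m.
Total vertical stress at mid-clay: σ_v = 19.2×1.4 + 16.7×2.05 = 61.115 kPa.
Pore pressure: u = 9.81×(3.45 − 0.98) = 24.231 kPa.
Initial effective stress: σ'_0 = σ_v − u = 61.115 − 24.231 = 36.884 kPa.
Stress increase at mid-clay by the 2:1 spreading method:
Δσ ≈ qD²/(D+z)² = 117×5.4²/(5.4+3.45)² = 43.56 kPa
Final effective stress: σ'_f = σ'_0 + Δσ = 36.884 + 43.56 = 80.444 kPa.
Normally consolidated clay, so the full stress increment lies on the virgin compression line:
S_c = C_c·H/(1+e₀)·log₁₀(σ'_f/σ'_0) = 0.32×4.1/(1+0.69)×log₁₀(80.444/36.884)
    = 0.77633 × 0.33866 = 0.2629 m

S_c ≈ 0.263 m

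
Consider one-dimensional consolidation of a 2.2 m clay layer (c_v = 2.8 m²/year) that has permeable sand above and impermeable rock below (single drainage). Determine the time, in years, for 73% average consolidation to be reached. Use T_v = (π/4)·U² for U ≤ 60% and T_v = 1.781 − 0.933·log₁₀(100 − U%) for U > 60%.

t ≈ 0.77 years

Drainage path length: H_d = H = 2.2 m (single drainage).
U > 60%: T_v = 1.781 − 0.933·log₁₀(100 − 73) = 0.44554.
t = T_v·H_d²/c_v = 0.44554×2.2²/2.8 = 0.7701 years.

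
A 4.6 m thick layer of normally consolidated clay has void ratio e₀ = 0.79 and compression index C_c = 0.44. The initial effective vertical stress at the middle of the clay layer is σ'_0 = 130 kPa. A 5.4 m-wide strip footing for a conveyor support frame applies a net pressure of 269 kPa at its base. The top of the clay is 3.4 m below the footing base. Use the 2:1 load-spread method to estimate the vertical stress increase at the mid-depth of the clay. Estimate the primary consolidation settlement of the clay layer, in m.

Mid-depth of clay below the footing base: z = 3.4 + 4.6/2 = 5.7 m.
Stress increase at mid-clay by the 2:1 spreading method:
Δσ = qB/(B+z) = 269×5.4/(5.4+5.7) = 130.86 kPa
Final effective stress: σ'_f = σ'_0 + Δσ = 130 + 130.86 = 260.86 kPa.
Normally consolidated clay, so the full stress increment lies on the virgin compression line:
S_c = C_c·H/(1+e₀)·log₁₀(σ'_f/σ'_0) = 0.44×4.6/(1+0.79)×log₁₀(260.86/130)
    = 1.1307 × 0.30246 = 0.342 m

S_c ≈ 0.342 m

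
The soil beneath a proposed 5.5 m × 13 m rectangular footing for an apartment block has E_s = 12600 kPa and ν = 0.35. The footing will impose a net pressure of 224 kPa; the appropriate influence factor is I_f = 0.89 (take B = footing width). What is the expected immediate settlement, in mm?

S_e ≈ 76.4 mm

Immediate (elastic) settlement: S_e = q·B·(1−ν²)/E_s · I_f.
S_e = 224 × 5.5 × (1 − 0.35²) / 12600 × 0.89
    = 224 × 5.5 × 0.8775 / 12600 × 0.89
    = 0.07636 m = 76.36 mm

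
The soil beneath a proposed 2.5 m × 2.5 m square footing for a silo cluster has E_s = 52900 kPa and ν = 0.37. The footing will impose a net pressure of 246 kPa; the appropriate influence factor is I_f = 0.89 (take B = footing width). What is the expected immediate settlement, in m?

S_e ≈ 0.00893 m

Immediate (elastic) settlement: S_e = q·B·(1−ν²)/E_s · I_f.
S_e = 246 × 2.5 × (1 − 0.37²) / 52900 × 0.89
    = 246 × 2.5 × 0.8631 / 52900 × 0.89
    = 0.00893 m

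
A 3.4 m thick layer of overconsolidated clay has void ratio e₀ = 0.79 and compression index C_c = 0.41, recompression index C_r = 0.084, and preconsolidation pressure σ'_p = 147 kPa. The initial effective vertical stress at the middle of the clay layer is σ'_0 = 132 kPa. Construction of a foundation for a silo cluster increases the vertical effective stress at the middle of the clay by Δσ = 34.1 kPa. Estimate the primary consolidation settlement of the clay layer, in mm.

Final effective stress: σ'_f = 132 + 34.1 = 166.1 kPa.
σ'_f = 166.1 > σ'_p = 147 kPa, so the stress path crosses the preconsolidation pressure — recompression up to σ'_p, then virgin compression beyond:
S_c = H/(1+e₀)·[C_r·log₁₀(σ'_p/σ'_0) + C_c·log₁₀(σ'_f/σ'_p)]
    = 3.4/1.79 × [0.084×log₁₀(147/132) + 0.41×log₁₀(166.1/147)]
    = 1.8994 × [0.0039264 + 0.021751] = 0.04877 m

S_c ≈ 48.8 mm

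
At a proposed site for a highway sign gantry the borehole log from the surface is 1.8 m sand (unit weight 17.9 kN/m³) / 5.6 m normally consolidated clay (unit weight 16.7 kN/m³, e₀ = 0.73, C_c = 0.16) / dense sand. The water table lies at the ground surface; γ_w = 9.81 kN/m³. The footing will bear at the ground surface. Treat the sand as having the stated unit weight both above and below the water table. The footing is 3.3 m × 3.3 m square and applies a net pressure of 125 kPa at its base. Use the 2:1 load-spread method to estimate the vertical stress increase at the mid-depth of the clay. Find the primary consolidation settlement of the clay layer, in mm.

Mid-depth of clay below the ground surface: z = 1.8 + 5.6/2 = 4.6 m.
Total vertical stress at mid-clay: σ_v = 17.9×1.8 + 16.7×2.8 = 78.98 kPa.
Pore pressure: u = 9.81×(4.6 − 0) = 45.126 kPa.
Initial effective stress: σ'_0 = σ_v − u = 78.98 − 45.126 = 33.854 kPa.
Stress increase at mid-clay by the 2:1 spreading method:
Δσ = qBL/((B+z)(L+z)) = 125×3.3×3.3/((3.3+4.6)(3.3+4.6)) = 21.811 kPa
Final effective stress: σ'_f = σ'_0 + Δσ = 33.854 + 21.811 = 55.665 kPa.
Normally consolidated clay, so the full stress increment lies on the virgin compression line:
S_c = C_c·H/(1+e₀)·log₁₀(σ'_f/σ'_0) = 0.16×5.6/(1+0.73)×log₁₀(55.665/33.854)
    = 0.51792 × 0.21597 = 0.1119 m

S_c ≈ 112 mm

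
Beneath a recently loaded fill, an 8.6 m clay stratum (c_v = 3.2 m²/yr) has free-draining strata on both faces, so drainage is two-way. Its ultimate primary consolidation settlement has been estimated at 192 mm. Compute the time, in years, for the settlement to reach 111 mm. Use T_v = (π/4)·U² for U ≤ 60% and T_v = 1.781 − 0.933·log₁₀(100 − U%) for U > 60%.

t ≈ 1.52 years

Drainage path length: H_d = H/2 = 4.3 m (double drainage).
U = S(t)/S_ult = 111/192 = 0.5781.
U ≤ 60%: T_v = (π/4)·U² = (π/4)×0.57812² = 0.2625.
t = T_v·H_d²/c_v = 0.2625×4.3²/3.2 = 1.517 years.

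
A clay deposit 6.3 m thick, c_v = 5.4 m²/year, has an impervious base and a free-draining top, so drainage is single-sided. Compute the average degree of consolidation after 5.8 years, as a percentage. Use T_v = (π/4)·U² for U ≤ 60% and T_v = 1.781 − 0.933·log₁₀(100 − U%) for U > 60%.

Drainage path length: H_d = H = 6.3 m (single drainage).
T_v = c_v·t/H_d² = 5.4×5.8/6.3² = 0.78912.
T_v = 0.78912 corresponds to the U > 60% branch:
U = 1 − 10^((1.781 − T_v)/0.933)/100 = 0.8844

U ≈ 88.4 %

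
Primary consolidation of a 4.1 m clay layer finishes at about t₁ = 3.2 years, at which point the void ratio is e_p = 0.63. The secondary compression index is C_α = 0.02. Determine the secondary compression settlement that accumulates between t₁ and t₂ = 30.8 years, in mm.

Secondary compression: S_s = C_α·H/(1+e_p)·log₁₀(t₂/t₁)
S_s = 0.02×4.1/(1+0.63)×log₁₀(30.8/3.2)
    = 0.05031 × 0.9834 = 0.04947 m

S_s ≈ 49.5 mm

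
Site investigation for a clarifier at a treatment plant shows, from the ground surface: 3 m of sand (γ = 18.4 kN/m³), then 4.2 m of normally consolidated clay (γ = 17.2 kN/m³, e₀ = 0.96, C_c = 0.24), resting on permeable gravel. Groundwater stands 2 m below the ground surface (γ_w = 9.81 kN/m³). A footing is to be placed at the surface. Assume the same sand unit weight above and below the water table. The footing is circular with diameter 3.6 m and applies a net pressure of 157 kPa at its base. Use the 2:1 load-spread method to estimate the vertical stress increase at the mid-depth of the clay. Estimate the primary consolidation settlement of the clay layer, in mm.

Mid-depth of clay below the ground surface: z = 3 + 4.2/2 = 5.1 m.
Total vertical stress at mid-clay: σ_v = 18.4×3 + 17.2×2.1 = 91.32 kPa.
Pore pressure: u = 9.81×(5.1 − 2) = 30.411 kPa.
Initial effective stress: σ'_0 = σ_v − u = 91.32 − 30.411 = 60.909 kPa.
Stress increase at mid-clay by the 2:1 spreading method:
Δσ ≈ qD²/(D+z)² = 157×3.6²/(3.6+5.1)² = 26.882 kPa
Final effective stress: σ'_f = σ'_0 + Δσ = 60.909 + 26.882 = 87.791 kPa.
Normally consolidated clay, so the full stress increment lies on the virgin compression line:
S_c = C_c·H/(1+e₀)·log₁₀(σ'_f/σ'_0) = 0.24×4.2/(1+0.96)×log₁₀(87.791/60.909)
    = 0.51429 × 0.15877 = 0.08165 m

S_c ≈ 81.7 mm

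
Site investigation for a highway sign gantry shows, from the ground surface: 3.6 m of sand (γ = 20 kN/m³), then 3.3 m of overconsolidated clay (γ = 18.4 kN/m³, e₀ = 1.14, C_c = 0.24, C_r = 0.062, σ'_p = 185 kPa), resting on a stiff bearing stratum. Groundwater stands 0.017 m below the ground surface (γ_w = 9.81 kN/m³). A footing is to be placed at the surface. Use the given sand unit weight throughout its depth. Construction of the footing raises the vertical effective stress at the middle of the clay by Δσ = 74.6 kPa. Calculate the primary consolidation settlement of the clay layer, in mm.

Mid-depth of clay below the ground surface: z = 3.6 + 3.3/2 = 5.25 m.
Total vertical stress at mid-clay: σ_v = 20×3.6 + 18.4×1.65 = 102.36 kPa.
Pore pressure: u = 9.81×(5.25 − 0.017) = 51.336 kPa.
Initial effective stress: σ'_0 = σ_v − u = 102.36 − 51.336 = 51.024 kPa.
Final effective stress: σ'_f = 51.024 + 74.6 = 125.62 kPa.
σ'_f = 125.62 ≤ σ'_p = 185 kPa, so the clay remains overconsolidated and only the recompression index applies:
S_c = C_r·H/(1+e₀)·log₁₀(σ'_f/σ'_0) = 0.062×3.3/2.14×log₁₀(125.62/51.024)
    = 0.09561 × 0.39128 = 0.03741 m

S_c ≈ 37.4 mm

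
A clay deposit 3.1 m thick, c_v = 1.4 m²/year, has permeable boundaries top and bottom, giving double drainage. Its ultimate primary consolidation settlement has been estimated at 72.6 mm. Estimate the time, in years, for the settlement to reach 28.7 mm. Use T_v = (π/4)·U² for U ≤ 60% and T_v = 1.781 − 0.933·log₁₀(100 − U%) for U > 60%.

Drainage path length: H_d = H/2 = 1.55 m (double drainage).
U = S(t)/S_ult = 28.7/72.6 = 0.3953.
U ≤ 60%: T_v = (π/4)·U² = (π/4)×0.39532² = 0.12274.
t = T_v·H_d²/c_v = 0.12274×1.55²/1.4 = 0.2106 years.

t ≈ 0.211 years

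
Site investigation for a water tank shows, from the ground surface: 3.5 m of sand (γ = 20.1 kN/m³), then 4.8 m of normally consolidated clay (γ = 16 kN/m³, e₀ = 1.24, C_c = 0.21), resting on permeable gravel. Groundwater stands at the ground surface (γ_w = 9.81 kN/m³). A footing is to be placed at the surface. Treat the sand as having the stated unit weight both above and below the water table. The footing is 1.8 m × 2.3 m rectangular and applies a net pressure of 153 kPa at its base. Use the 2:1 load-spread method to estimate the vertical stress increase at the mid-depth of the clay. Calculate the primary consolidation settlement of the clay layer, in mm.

Mid-depth of clay below the ground surface: z = 3.5 + 4.8/2 = 5.9 m.
Total vertical stress at mid-clay: σ_v = 20.1×3.5 + 16×2.4 = 108.75 kPa.
Pore pressure: u = 9.81×(5.9 − 0) = 57.879 kPa.
Initial effective stress: σ'_0 = σ_v − u = 108.75 − 57.879 = 50.871 kPa.
Stress increase at mid-clay by the 2:1 spreading method:
Δσ = qBL/((B+z)(L+z)) = 153×1.8×2.3/((1.8+5.9)(2.3+5.9)) = 10.032 kPa
Final effective stress: σ'_f = σ'_0 + Δσ = 50.871 + 10.032 = 60.903 kPa.
Normally consolidated clay, so the full stress increment lies on the virgin compression line:
S_c = C_c·H/(1+e₀)·log₁₀(σ'_f/σ'_0) = 0.21×4.8/(1+1.24)×log₁₀(60.903/50.871)
    = 0.45 × 0.078168 = 0.03518 m

S_c ≈ 35.2 mm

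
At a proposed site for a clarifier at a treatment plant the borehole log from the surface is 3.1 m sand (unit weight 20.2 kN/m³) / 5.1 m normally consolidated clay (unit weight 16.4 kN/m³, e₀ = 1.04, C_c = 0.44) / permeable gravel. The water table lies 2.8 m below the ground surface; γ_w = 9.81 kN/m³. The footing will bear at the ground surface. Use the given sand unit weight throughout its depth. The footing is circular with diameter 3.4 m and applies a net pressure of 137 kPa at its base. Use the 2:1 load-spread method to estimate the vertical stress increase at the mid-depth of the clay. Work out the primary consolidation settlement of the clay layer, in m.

S_c ≈ 0.108 m

Mid-depth of clay below the ground surface: z = 3.1 + 5.1/2 = 5.65 m.
Total vertical stress at mid-clay: σ_v = 20.2×3.1 + 16.4×2.55 = 104.44 kPa.
Pore pressure: u = 9.81×(5.65 − 2.8) = 27.959 kPa.
Initial effective stress: σ'_0 = σ_v − u = 104.44 − 27.959 = 76.481 kPa.
Stress increase at mid-clay by the 2:1 spreading method:
Δσ ≈ qD²/(D+z)² = 137×3.4²/(3.4+5.65)² = 19.337 kPa
Final effective stress: σ'_f = σ'_0 + Δσ = 76.481 + 19.337 = 95.818 kPa.
Normally consolidated clay, so the full stress increment lies on the virgin compression line:
S_c = C_c·H/(1+e₀)·log₁₀(σ'_f/σ'_0) = 0.44×5.1/(1+1.04)×log₁₀(95.818/76.481)
    = 1.1 × 0.097894 = 0.1077 m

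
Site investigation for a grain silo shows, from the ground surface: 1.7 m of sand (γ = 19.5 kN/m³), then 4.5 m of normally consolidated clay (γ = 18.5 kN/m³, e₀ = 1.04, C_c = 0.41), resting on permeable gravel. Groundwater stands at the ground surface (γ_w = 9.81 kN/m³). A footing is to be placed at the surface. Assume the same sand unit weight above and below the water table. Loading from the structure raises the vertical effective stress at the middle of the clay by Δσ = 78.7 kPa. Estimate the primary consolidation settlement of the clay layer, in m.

S_c ≈ 0.455 m

Mid-depth of clay below the ground surface: z = 1.7 + 4.5/2 = 3.95 m.
Total vertical stress at mid-clay: σ_v = 19.5×1.7 + 18.5×2.25 = 74.775 kPa.
Pore pressure: u = 9.81×(3.95 − 0) = 38.75 kPa.
Initial effective stress: σ'_0 = σ_v − u = 74.775 − 38.75 = 36.025 kPa.
Final effective stress: σ'_f = σ'_0 + Δσ = 36.025 + 78.7 = 114.72 kPa.
Normally consolidated clay, so the full stress increment lies on the virgin compression line:
S_c = C_c·H/(1+e₀)·log₁₀(σ'_f/σ'_0) = 0.41×4.5/(1+1.04)×log₁₀(114.72/36.025)
    = 0.90441 × 0.50304 = 0.455 m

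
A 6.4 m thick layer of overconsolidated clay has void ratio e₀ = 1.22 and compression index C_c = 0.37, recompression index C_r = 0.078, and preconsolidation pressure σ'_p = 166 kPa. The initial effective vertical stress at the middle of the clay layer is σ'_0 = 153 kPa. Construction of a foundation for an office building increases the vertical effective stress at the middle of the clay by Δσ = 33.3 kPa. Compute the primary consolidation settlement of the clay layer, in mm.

Final effective stress: σ'_f = 153 + 33.3 = 186.3 kPa.
σ'_f = 186.3 > σ'_p = 166 kPa, so the stress path crosses the preconsolidation pressure — recompression up to σ'_p, then virgin compression beyond:
S_c = H/(1+e₀)·[C_r·log₁₀(σ'_p/σ'_0) + C_c·log₁₀(σ'_f/σ'_p)]
    = 6.4/2.22 × [0.078×log₁₀(166/153) + 0.37×log₁₀(186.3/166)]
    = 2.8829 × [0.0027625 + 0.018539] = 0.06141 m

S_c ≈ 61.4 mm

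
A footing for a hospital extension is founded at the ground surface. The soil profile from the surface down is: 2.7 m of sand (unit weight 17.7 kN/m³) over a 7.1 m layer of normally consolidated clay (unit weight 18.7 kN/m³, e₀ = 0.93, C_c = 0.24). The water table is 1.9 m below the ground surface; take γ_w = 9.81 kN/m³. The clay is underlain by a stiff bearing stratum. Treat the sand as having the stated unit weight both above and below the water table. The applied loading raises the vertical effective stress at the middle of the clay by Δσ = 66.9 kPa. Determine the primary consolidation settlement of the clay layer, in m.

Mid-depth of clay below the ground surface: z = 2.7 + 7.1/2 = 6.25 m.
Total vertical stress at mid-clay: σ_v = 17.7×2.7 + 18.7×3.55 = 114.17 kPa.
Pore pressure: u = 9.81×(6.25 − 1.9) = 42.673 kPa.
Initial effective stress: σ'_0 = σ_v − u = 114.17 − 42.673 = 71.497 kPa.
Final effective stress: σ'_f = σ'_0 + Δσ = 71.497 + 66.9 = 138.4 kPa.
Normally consolidated clay, so the full stress increment lies on the virgin compression line:
S_c = C_c·H/(1+e₀)·log₁₀(σ'_f/σ'_0) = 0.24×7.1/(1+0.93)×log₁₀(138.4/71.497)
    = 0.8829 × 0.28685 = 0.2533 m

S_c ≈ 0.253 m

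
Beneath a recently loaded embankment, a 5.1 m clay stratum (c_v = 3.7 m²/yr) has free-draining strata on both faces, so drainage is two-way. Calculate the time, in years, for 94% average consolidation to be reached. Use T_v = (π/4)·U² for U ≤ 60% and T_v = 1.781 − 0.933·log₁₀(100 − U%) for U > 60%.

t ≈ 1.85 years

Drainage path length: H_d = H/2 = 2.55 m (double drainage).
U > 60%: T_v = 1.781 − 0.933·log₁₀(100 − 94) = 1.055.
t = T_v·H_d²/c_v = 1.055×2.55²/3.7 = 1.854 years.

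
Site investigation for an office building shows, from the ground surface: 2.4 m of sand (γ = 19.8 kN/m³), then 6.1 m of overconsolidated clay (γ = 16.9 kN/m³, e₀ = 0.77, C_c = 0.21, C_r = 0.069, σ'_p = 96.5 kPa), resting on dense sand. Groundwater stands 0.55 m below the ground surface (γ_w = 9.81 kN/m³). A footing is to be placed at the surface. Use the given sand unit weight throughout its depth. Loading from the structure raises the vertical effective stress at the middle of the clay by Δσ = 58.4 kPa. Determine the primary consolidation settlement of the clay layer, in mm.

Mid-depth of clay below the ground surface: z = 2.4 + 6.1/2 = 5.45 m.
Total vertical stress at mid-clay: σ_v = 19.8×2.4 + 16.9×3.05 = 99.065 kPa.
Pore pressure: u = 9.81×(5.45 − 0.55) = 48.069 kPa.
Initial effective stress: σ'_0 = σ_v − u = 99.065 − 48.069 = 50.996 kPa.
Final effective stress: σ'_f = 50.996 + 58.4 = 109.4 kPa.
σ'_f = 109.4 > σ'_p = 96.5 kPa, so the stress path crosses the preconsolidation pressure — recompression up to σ'_p, then virgin compression beyond:
S_c = H/(1+e₀)·[C_r·log₁₀(σ'_p/σ'_0) + C_c·log₁₀(σ'_f/σ'_p)]
    = 6.1/1.77 × [0.069×log₁₀(96.5/50.996) + 0.21×log₁₀(109.4/96.5)]
    = 3.4463 × [0.019112 + 0.011443] = 0.1053 m

S_c ≈ 105 mm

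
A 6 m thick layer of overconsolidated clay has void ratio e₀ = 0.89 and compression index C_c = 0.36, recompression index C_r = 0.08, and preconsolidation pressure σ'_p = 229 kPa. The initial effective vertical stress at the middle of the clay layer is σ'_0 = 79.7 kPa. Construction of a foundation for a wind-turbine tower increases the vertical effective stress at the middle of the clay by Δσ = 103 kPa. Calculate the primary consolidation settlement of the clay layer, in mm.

S_c ≈ 91.5 mm

Final effective stress: σ'_f = 79.7 + 103 = 182.7 kPa.
σ'_f = 182.7 ≤ σ'_p = 229 kPa, so the clay remains overconsolidated and only the recompression index applies:
S_c = C_r·H/(1+e₀)·log₁₀(σ'_f/σ'_0) = 0.08×6/1.89×log₁₀(182.7/79.7)
    = 0.25397 × 0.36028 = 0.0915 m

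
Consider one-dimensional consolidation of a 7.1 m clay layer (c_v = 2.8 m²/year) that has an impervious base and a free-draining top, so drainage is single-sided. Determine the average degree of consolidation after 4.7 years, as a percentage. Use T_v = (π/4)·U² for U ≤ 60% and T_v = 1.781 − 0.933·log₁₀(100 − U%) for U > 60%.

U ≈ 57.7 %

Drainage path length: H_d = H = 7.1 m (single drainage).
T_v = c_v·t/H_d² = 2.8×4.7/7.1² = 0.26106.
T_v = 0.26106 corresponds to the U ≤ 60% branch:
U = √(4T_v/π) = 0.5765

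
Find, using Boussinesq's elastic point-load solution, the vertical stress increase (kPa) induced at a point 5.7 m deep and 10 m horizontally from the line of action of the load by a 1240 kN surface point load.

Δσ_z ≈ 0.543 kPa

Boussinesq vertical stress below a point load on an elastic half-space:
Δσ_z = 3P/(2πz²) · [1 + (r/z)²]^(−5/2)
r/z = 10/5.7 = 1.7544; [1+(r/z)²]^(−5/2) = 0.029779.
Δσ_z = 3×1240/(2π×5.7²) × 0.029779 = 18.223 × 0.029779 = 0.5427 kPa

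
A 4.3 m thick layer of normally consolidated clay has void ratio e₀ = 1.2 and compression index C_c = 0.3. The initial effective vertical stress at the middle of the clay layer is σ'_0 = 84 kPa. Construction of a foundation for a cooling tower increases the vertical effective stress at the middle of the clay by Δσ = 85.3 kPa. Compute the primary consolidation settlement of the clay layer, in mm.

S_c ≈ 178 mm

Final effective stress: σ'_f = σ'_0 + Δσ = 84 + 85.3 = 169.3 kPa.
Normally consolidated clay, so the full stress increment lies on the virgin compression line:
S_c = C_c·H/(1+e₀)·log₁₀(σ'_f/σ'_0) = 0.3×4.3/(1+1.2)×log₁₀(169.3/84)
    = 0.58636 × 0.30438 = 0.1785 m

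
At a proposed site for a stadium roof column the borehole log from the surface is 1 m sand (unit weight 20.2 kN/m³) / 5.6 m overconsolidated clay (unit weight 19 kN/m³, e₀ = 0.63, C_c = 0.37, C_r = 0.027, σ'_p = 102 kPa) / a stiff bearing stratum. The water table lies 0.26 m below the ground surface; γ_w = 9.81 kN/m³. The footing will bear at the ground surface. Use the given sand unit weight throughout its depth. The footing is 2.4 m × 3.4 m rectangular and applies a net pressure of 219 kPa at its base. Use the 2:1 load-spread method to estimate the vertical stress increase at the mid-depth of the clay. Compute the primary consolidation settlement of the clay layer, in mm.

Mid-depth of clay below the ground surface: z = 1 + 5.6/2 = 3.8 m.
Total vertical stress at mid-clay: σ_v = 20.2×1 + 19×2.8 = 73.4 kPa.
Pore pressure: u = 9.81×(3.8 − 0.26) = 34.727 kPa.
Initial effective stress: σ'_0 = σ_v − u = 73.4 − 34.727 = 38.673 kPa.
Stress increase at mid-clay by the 2:1 spreading method:
Δσ = qBL/((B+z)(L+z)) = 219×2.4×3.4/((2.4+3.8)(3.4+3.8)) = 40.032 kPa
Final effective stress: σ'_f = 38.673 + 40.032 = 78.705 kPa.
σ'_f = 78.705 ≤ σ'_p = 102 kPa, so the clay remains overconsolidated and only the recompression index applies:
S_c = C_r·H/(1+e₀)·log₁₀(σ'_f/σ'_0) = 0.027×5.6/1.63×log₁₀(78.705/38.673)
    = 0.092761 × 0.30859 = 0.02863 m

S_c ≈ 28.6 mm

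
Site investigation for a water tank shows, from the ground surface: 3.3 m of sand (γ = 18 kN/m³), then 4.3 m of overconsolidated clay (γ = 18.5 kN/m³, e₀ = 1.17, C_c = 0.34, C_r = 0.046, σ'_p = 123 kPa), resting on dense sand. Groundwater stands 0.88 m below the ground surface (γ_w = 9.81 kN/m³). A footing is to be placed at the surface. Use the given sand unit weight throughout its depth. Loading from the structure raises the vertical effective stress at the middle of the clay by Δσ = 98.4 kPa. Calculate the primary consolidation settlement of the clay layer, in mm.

Mid-depth of clay below the ground surface: z = 3.3 + 4.3/2 = 5.45 m.
Total vertical stress at mid-clay: σ_v = 18×3.3 + 18.5×2.15 = 99.175 kPa.
Pore pressure: u = 9.81×(5.45 − 0.88) = 44.832 kPa.
Initial effective stress: σ'_0 = σ_v − u = 99.175 − 44.832 = 54.343 kPa.
Final effective stress: σ'_f = 54.343 + 98.4 = 152.74 kPa.
σ'_f = 152.74 > σ'_p = 123 kPa, so the stress path crosses the preconsolidation pressure — recompression up to σ'_p, then virgin compression beyond:
S_c = H/(1+e₀)·[C_r·log₁₀(σ'_p/σ'_0) + C_c·log₁₀(σ'_f/σ'_p)]
    = 4.3/2.17 × [0.046×log₁₀(123/54.343) + 0.34×log₁₀(152.74/123)]
    = 1.9816 × [0.016319 + 0.031976] = 0.0957 m

S_c ≈ 95.7 mm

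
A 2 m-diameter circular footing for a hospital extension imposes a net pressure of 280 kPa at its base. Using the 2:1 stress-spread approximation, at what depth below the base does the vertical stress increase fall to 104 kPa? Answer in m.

z ≈ 1.28 m

2:1 spreading — at depth z the loaded area has grown by z in each plan dimension:
qD²/(D+z)² = Δσ_z ⇒ z = D(√(q/Δσ_z) − 1) = 2×(√(280/104) − 1) = 1.282 m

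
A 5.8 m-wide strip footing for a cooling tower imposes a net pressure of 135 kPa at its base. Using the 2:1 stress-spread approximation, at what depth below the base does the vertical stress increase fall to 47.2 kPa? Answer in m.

2:1 spreading — at depth z the loaded area has grown by z in each plan dimension:
qB/(B+z) = Δσ_z ⇒ z = qB/Δσ_z − B = 135×5.8/47.2 − 5.8 = 10.79 m

z ≈ 10.8 m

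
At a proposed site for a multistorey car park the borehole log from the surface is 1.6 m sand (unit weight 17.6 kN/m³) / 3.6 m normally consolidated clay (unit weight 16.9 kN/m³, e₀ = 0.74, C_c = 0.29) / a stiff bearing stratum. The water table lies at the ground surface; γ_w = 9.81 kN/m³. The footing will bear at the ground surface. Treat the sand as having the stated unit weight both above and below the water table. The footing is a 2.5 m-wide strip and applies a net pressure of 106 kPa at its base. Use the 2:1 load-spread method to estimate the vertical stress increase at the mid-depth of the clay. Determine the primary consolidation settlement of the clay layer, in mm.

S_c ≈ 266 mm

Mid-depth of clay below the ground surface: z = 1.6 + 3.6/2 = 3.4 m.
Total vertical stress at mid-clay: σ_v = 17.6×1.6 + 16.9×1.8 = 58.58 kPa.
Pore pressure: u = 9.81×(3.4 − 0) = 33.354 kPa.
Initial effective stress: σ'_0 = σ_v − u = 58.58 − 33.354 = 25.226 kPa.
Stress increase at mid-clay by the 2:1 spreading method:
Δσ = qB/(B+z) = 106×2.5/(2.5+3.4) = 44.915 kPa
Final effective stress: σ'_f = σ'_0 + Δσ = 25.226 + 44.915 = 70.141 kPa.
Normally consolidated clay, so the full stress increment lies on the virgin compression line:
S_c = C_c·H/(1+e₀)·log₁₀(σ'_f/σ'_0) = 0.29×3.6/(1+0.74)×log₁₀(70.141/25.226)
    = 0.6 × 0.44412 = 0.2665 m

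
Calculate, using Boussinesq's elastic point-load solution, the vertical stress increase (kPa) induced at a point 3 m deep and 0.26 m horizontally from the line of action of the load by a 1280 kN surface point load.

Δσ_z ≈ 66.6 kPa

Boussinesq vertical stress below a point load on an elastic half-space:
Δσ_z = 3P/(2πz²) · [1 + (r/z)²]^(−5/2)
r/z = 0.26/3 = 0.086667; [1+(r/z)²]^(−5/2) = 0.98147.
Δσ_z = 3×1280/(2π×3²) × 0.98147 = 67.906 × 0.98147 = 66.65 kPa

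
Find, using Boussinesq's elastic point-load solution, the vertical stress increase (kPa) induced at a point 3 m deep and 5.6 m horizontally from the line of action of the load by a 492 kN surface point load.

Boussinesq vertical stress below a point load on an elastic half-space:
Δσ_z = 3P/(2πz²) · [1 + (r/z)²]^(−5/2)
r/z = 5.6/3 = 1.8667; [1+(r/z)²]^(−5/2) = 0.023482.
Δσ_z = 3×492/(2π×3²) × 0.023482 = 26.101 × 0.023482 = 0.6129 kPa

Δσ_z ≈ 0.613 kPa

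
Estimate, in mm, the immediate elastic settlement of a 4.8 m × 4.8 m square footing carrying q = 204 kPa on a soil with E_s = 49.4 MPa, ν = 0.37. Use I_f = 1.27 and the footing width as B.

Immediate (elastic) settlement: S_e = q·B·(1−ν²)/E_s · I_f.
E_s = 49.4 MPa = 49400 kPa.
S_e = 204 × 4.8 × (1 − 0.37²) / 49400 × 1.27
    = 204 × 4.8 × 0.8631 / 49400 × 1.27
    = 0.02173 m = 21.73 mm

S_e ≈ 21.7 mm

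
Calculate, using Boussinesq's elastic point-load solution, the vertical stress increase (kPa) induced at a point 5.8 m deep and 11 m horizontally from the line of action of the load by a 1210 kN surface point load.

Δσ_z ≈ 0.379 kPa

Boussinesq vertical stress below a point load on an elastic half-space:
Δσ_z = 3P/(2πz²) · [1 + (r/z)²]^(−5/2)
r/z = 11/5.8 = 1.8966; [1+(r/z)²]^(−5/2) = 0.022072.
Δσ_z = 3×1210/(2π×5.8²) × 0.022072 = 17.174 × 0.022072 = 0.3791 kPa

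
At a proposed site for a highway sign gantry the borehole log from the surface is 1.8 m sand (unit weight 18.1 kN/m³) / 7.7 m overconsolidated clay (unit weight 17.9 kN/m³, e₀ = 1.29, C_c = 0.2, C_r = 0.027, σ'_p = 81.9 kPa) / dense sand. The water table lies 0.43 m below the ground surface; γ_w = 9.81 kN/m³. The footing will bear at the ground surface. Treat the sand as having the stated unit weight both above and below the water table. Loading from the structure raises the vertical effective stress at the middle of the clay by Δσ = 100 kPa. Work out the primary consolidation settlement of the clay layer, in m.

Mid-depth of clay below the ground surface: z = 1.8 + 7.7/2 = 5.65 m.
Total vertical stress at mid-clay: σ_v = 18.1×1.8 + 17.9×3.85 = 101.5 kPa.
Pore pressure: u = 9.81×(5.65 − 0.43) = 51.208 kPa.
Initial effective stress: σ'_0 = σ_v − u = 101.5 − 51.208 = 50.292 kPa.
Final effective stress: σ'_f = 50.292 + 100 = 150.29 kPa.
σ'_f = 150.29 > σ'_p = 81.9 kPa, so the stress path crosses the preconsolidation pressure — recompression up to σ'_p, then virgin compression beyond:
S_c = H/(1+e₀)·[C_r·log₁₀(σ'_p/σ'_0) + C_c·log₁₀(σ'_f/σ'_p)]
    = 7.7/2.29 × [0.027×log₁₀(81.9/50.292) + 0.2×log₁₀(150.29/81.9)]
    = 3.3624 × [0.0057182 + 0.052729] = 0.1965 m

S_c ≈ 0.197 m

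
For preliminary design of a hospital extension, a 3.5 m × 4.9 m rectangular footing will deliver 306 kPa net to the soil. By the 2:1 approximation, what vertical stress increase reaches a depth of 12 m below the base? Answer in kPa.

By the 2:1 method the load spreads at 1 horizontal : 2 vertical, so at depth z the loaded area has grown by z in each plan dimension:
Δσ = qBL/((B+z)(L+z)) = 306×3.5×4.9/((3.5+12)(4.9+12)) = 20.034 kPa

Δσ_z ≈ 20 kPa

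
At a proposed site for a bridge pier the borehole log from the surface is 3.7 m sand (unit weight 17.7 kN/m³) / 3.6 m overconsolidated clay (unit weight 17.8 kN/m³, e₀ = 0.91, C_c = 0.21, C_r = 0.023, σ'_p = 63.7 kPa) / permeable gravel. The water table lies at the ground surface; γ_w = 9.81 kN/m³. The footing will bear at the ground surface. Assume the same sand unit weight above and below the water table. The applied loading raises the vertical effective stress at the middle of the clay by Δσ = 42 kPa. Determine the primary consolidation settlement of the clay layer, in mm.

S_c ≈ 57.9 mm

Mid-depth of clay below the ground surface: z = 3.7 + 3.6/2 = 5.5 m.
Total vertical stress at mid-clay: σ_v = 17.7×3.7 + 17.8×1.8 = 97.53 kPa.
Pore pressure: u = 9.81×(5.5 − 0) = 53.955 kPa.
Initial effective stress: σ'_0 = σ_v − u = 97.53 − 53.955 = 43.575 kPa.
Final effective stress: σ'_f = 43.575 + 42 = 85.575 kPa.
σ'_f = 85.575 > σ'_p = 63.7 kPa, so the stress path crosses the preconsolidation pressure — recompression up to σ'_p, then virgin compression beyond:
S_c = H/(1+e₀)·[C_r·log₁₀(σ'_p/σ'_0) + C_c·log₁₀(σ'_f/σ'_p)]
    = 3.6/1.91 × [0.023×log₁₀(63.7/43.575) + 0.21×log₁₀(85.575/63.7)]
    = 1.8848 × [0.0037927 + 0.026924] = 0.05789 m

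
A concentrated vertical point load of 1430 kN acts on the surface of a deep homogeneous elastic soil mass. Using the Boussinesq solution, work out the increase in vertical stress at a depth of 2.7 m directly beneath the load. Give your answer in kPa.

Δσ_z ≈ 93.7 kPa

Boussinesq vertical stress below a point load on an elastic half-space:
Δσ_z = 3P/(2πz²) · [1 + (r/z)²]^(−5/2)
r/z = 0/2.7 = 0; [1+(r/z)²]^(−5/2) = 1.
Δσ_z = 3×1430/(2π×2.7²) × 1 = 93.659 × 1 = 93.66 kPa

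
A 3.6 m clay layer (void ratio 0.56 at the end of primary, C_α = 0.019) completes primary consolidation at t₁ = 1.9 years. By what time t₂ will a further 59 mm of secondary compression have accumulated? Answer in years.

t₂ ≈ 42.1 years

S_s = C_α·H/(1+e_p)·log₁₀(t₂/t₁) ⇒ log₁₀(t₂/t₁) = S_s·(1+e_p)/(C_α·H).
log₁₀(t₂/t₁) = 0.059 × (1+0.56) / (0.019×3.6) = 1.346
t₂ = t₁ × 10^1.346 = 1.9 × 22.16 = 42.11 years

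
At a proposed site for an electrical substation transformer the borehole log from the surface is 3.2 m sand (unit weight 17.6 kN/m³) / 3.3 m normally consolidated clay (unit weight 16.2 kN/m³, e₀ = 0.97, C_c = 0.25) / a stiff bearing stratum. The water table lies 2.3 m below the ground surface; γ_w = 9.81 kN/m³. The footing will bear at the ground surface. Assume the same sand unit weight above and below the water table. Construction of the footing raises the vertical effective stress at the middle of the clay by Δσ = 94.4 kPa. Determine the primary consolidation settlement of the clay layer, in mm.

S_c ≈ 176 mm

Mid-depth of clay below the ground surface: z = 3.2 + 3.3/2 = 4.85 m.
Total vertical stress at mid-clay: σ_v = 17.6×3.2 + 16.2×1.65 = 83.05 kPa.
Pore pressure: u = 9.81×(4.85 − 2.3) = 25.015 kPa.
Initial effective stress: σ'_0 = σ_v − u = 83.05 − 25.015 = 58.035 kPa.
Final effective stress: σ'_f = σ'_0 + Δσ = 58.035 + 94.4 = 152.44 kPa.
Normally consolidated clay, so the full stress increment lies on the virgin compression line:
S_c = C_c·H/(1+e₀)·log₁₀(σ'_f/σ'_0) = 0.25×3.3/(1+0.97)×log₁₀(152.44/58.035)
    = 0.41878 × 0.41941 = 0.1756 m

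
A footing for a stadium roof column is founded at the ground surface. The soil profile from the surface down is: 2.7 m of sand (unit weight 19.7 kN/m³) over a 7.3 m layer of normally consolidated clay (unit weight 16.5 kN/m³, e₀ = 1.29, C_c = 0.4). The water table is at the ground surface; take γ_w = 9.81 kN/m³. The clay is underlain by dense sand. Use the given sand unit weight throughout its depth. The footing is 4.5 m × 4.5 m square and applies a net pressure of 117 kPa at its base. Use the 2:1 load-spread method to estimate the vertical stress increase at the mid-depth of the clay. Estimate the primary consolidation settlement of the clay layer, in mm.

Mid-depth of clay below the ground surface: z = 2.7 + 7.3/2 = 6.35 m.
Total vertical stress at mid-clay: σ_v = 19.7×2.7 + 16.5×3.65 = 113.42 kPa.
Pore pressure: u = 9.81×(6.35 − 0) = 62.294 kPa.
Initial effective stress: σ'_0 = σ_v − u = 113.42 − 62.294 = 51.126 kPa.
Stress increase at mid-clay by the 2:1 spreading method:
Δσ = qBL/((B+z)(L+z)) = 117×4.5×4.5/((4.5+6.35)(4.5+6.35)) = 20.126 kPa
Final effective stress: σ'_f = σ'_0 + Δσ = 51.126 + 20.126 = 71.252 kPa.
Normally consolidated clay, so the full stress increment lies on the virgin compression line:
S_c = C_c·H/(1+e₀)·log₁₀(σ'_f/σ'_0) = 0.4×7.3/(1+1.29)×log₁₀(71.252/51.126)
    = 1.2751 × 0.14416 = 0.1838 m

S_c ≈ 184 mm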